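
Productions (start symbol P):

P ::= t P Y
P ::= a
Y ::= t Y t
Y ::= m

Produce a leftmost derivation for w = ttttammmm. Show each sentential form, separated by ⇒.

P⇒tPY⇒ttPYY⇒tttPYYY⇒ttttPYYYY⇒ttttaYYYY⇒ttttamYYY⇒ttttammYY⇒ttttammmY⇒ttttammmm

P ⇒ tPY   [P ::= t P Y]
tPY ⇒ ttPYY   [P ::= t P Y]
ttPYY ⇒ tttPYYY   [P ::= t P Y]
tttPYYY ⇒ ttttPYYYY   [P ::= t P Y]
ttttPYYYY ⇒ ttttaYYYY   [P ::= a]
ttttaYYYY ⇒ ttttamYYY   [Y ::= m]
ttttamYYY ⇒ ttttammYY   [Y ::= m]
ttttammYY ⇒ ttttammmY   [Y ::= m]
ttttammmY ⇒ ttttammmm   [Y ::= m]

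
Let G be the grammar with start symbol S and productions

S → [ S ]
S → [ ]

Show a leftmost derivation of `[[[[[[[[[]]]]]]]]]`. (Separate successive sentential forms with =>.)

S => [S] => [[S]] => [[[S]]] => [[[[S]]]] => [[[[[S]]]]] => [[[[[[S]]]]]] => [[[[[[[S]]]]]]] => [[[[[[[[S]]]]]]]] => [[[[[[[[[]]]]]]]]]

S => [S]   [S → [ S ]]
[S] => [[S]]   [S → [ S ]]
[[S]] => [[[S]]]   [S → [ S ]]
[[[S]]] => [[[[S]]]]   [S → [ S ]]
[[[[S]]]] => [[[[[S]]]]]   [S → [ S ]]
[[[[[S]]]]] => [[[[[[S]]]]]]   [S → [ S ]]
[[[[[[S]]]]]] => [[[[[[[S]]]]]]]   [S → [ S ]]
[[[[[[[S]]]]]]] => [[[[[[[[S]]]]]]]]   [S → [ S ]]
[[[[[[[[S]]]]]]]] => [[[[[[[[[]]]]]]]]]   [S → [ ]]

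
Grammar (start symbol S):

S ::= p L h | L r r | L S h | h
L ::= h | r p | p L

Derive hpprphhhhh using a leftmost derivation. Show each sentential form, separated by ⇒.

S ⇒ LSh ⇒ hSh ⇒ hLShh ⇒ hpLShh ⇒ hppLShh ⇒ hpprpShh ⇒ hpprpLShhh ⇒ hpprphShhh ⇒ hpprphhhhh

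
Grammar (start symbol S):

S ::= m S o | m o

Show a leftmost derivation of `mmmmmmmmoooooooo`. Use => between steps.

S => mSo => mmSoo => mmmSooo => mmmmSoooo => mmmmmSooooo => mmmmmmSoooooo => mmmmmmmSooooooo => mmmmmmmmoooooooo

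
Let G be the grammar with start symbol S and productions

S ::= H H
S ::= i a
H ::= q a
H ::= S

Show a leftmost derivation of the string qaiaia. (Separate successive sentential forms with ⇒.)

S ⇒ HH ⇒ SH ⇒ HHH ⇒ qaHH ⇒ qaSH ⇒ qaiaH ⇒ qaiaS ⇒ qaiaia

S ⇒ HH   [S ::= H H]
HH ⇒ SH   [H ::= S]
SH ⇒ HHH   [S ::= H H]
HHH ⇒ qaHH   [H ::= q a]
qaHH ⇒ qaSH   [H ::= S]
qaSH ⇒ qaiaH   [S ::= i a]
qaiaH ⇒ qaiaS   [H ::= S]
qaiaS ⇒ qaiaia   [S ::= i a]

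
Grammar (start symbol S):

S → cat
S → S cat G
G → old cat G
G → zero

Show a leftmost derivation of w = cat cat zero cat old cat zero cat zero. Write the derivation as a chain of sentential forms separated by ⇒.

S ⇒ S cat G   [S → S cat G]
S cat G ⇒ S cat G cat G   [S → S cat G]
S cat G cat G ⇒ S cat G cat G cat G   [S → S cat G]
S cat G cat G cat G ⇒ cat cat G cat G cat G   [S → cat]
cat cat G cat G cat G ⇒ cat cat zero cat G cat G   [G → zero]
cat cat zero cat G cat G ⇒ cat cat zero cat old cat G cat G   [G → old cat G]
cat cat zero cat old cat G cat G ⇒ cat cat zero cat old cat zero cat G   [G → zero]
cat cat zero cat old cat zero cat G ⇒ cat cat zero cat old cat zero cat zero   [G → zero]

S ⇒ S cat G ⇒ S cat G cat G ⇒ S cat G cat G cat G ⇒ cat cat G cat G cat G ⇒ cat cat zero cat G cat G ⇒ cat cat zero cat old cat G cat G ⇒ cat cat zero cat old cat zero cat G ⇒ cat cat zero cat old cat zero cat zero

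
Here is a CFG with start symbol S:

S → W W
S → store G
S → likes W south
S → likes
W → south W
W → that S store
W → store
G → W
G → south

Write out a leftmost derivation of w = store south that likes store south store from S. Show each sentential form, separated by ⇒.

S ⇒ store G   [S → store G]
store G ⇒ store W   [G → W]
store W ⇒ store south W   [W → south W]
store south W ⇒ store south that S store   [W → that S store]
store south that S store ⇒ store south that likes W south store   [S → likes W south]
store south that likes W south store ⇒ store south that likes store south store   [W → store]

S ⇒ store G ⇒ store W ⇒ store south W ⇒ store south that S store ⇒ store south that likes W south store ⇒ store south that likes store south store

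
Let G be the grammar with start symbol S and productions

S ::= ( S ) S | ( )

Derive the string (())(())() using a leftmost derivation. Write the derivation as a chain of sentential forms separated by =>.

S => (S)S => (())S => (())(S)S => (())(())S => (())(())()

S => (S)S   [S ::= ( S ) S]
(S)S => (())S   [S ::= ( )]
(())S => (())(S)S   [S ::= ( S ) S]
(())(S)S => (())(())S   [S ::= ( )]
(())(())S => (())(())()   [S ::= ( )]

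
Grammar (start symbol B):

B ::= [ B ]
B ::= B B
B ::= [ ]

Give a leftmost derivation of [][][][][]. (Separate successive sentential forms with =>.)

B=>BB=>BBB=>BBBB=>BBBBB=>[]BBBB=>[][]BBB=>[][][]BB=>[][][][]B=>[][][][][]

B => BB   [B ::= B B]
BB => BBB   [B ::= B B]
BBB => BBBB   [B ::= B B]
BBBB => BBBBB   [B ::= B B]
BBBBB => []BBBB   [B ::= [ ]]
[]BBBB => [][]BBB   [B ::= [ ]]
[][]BBB => [][][]BB   [B ::= [ ]]
[][][]BB => [][][][]B   [B ::= [ ]]
[][][][]B => [][][][][]   [B ::= [ ]]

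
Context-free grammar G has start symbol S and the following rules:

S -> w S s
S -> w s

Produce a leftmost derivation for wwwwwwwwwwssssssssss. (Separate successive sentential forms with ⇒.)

S⇒wSs⇒wwSss⇒wwwSsss⇒wwwwSssss⇒wwwwwSsssss⇒wwwwwwSssssss⇒wwwwwwwSsssssss⇒wwwwwwwwSssssssss⇒wwwwwwwwwSsssssssss⇒wwwwwwwwwwssssssssss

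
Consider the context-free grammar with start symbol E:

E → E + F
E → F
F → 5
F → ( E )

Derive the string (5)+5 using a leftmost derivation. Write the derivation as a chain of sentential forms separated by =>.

E => E+F   [E → E + F]
E+F => F+F   [E → F]
F+F => (E)+F   [F → ( E )]
(E)+F => (F)+F   [E → F]
(F)+F => (5)+F   [F → 5]
(5)+F => (5)+5   [F → 5]

E => E+F => F+F => (E)+F => (F)+F => (5)+F => (5)+5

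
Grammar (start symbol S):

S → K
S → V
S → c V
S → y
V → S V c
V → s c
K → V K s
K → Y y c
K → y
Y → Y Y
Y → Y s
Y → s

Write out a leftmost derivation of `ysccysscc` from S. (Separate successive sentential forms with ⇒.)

S⇒V⇒SVc⇒KVc⇒VKsVc⇒SVcKsVc⇒KVcKsVc⇒yVcKsVc⇒ysccKsVc⇒ysccysVc⇒ysccysscc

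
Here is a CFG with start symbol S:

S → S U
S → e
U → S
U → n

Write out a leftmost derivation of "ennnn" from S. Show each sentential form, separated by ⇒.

S ⇒ SU   [S → S U]
SU ⇒ SUU   [S → S U]
SUU ⇒ SUUU   [S → S U]
SUUU ⇒ SUUUU   [S → S U]
SUUUU ⇒ eUUUU   [S → e]
eUUUU ⇒ enUUU   [U → n]
enUUU ⇒ ennUU   [U → n]
ennUU ⇒ ennnU   [U → n]
ennnU ⇒ ennnn   [U → n]

S⇒SU⇒SUU⇒SUUU⇒SUUUU⇒eUUUU⇒enUUU⇒ennUU⇒ennnU⇒ennnn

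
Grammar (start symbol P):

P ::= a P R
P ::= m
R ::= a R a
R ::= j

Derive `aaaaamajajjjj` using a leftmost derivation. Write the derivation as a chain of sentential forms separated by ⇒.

P ⇒ aPR ⇒ aaPRR ⇒ aaaPRRR ⇒ aaaaPRRRR ⇒ aaaaaPRRRRR ⇒ aaaaamRRRRR ⇒ aaaaamaRaRRRR ⇒ aaaaamajaRRRR ⇒ aaaaamajajRRR ⇒ aaaaamajajjRR ⇒ aaaaamajajjjR ⇒ aaaaamajajjjj

P ⇒ aPR   [P ::= a P R]
aPR ⇒ aaPRR   [P ::= a P R]
aaPRR ⇒ aaaPRRR   [P ::= a P R]
aaaPRRR ⇒ aaaaPRRRR   [P ::= a P R]
aaaaPRRRR ⇒ aaaaaPRRRRR   [P ::= a P R]
aaaaaPRRRRR ⇒ aaaaamRRRRR   [P ::= m]
aaaaamRRRRR ⇒ aaaaamaRaRRRR   [R ::= a R a]
aaaaamaRaRRRR ⇒ aaaaamajaRRRR   [R ::= j]
aaaaamajaRRRR ⇒ aaaaamajajRRR   [R ::= j]
aaaaamajajRRR ⇒ aaaaamajajjRR   [R ::= j]
aaaaamajajjRR ⇒ aaaaamajajjjR   [R ::= j]
aaaaamajajjjR ⇒ aaaaamajajjjj   [R ::= j]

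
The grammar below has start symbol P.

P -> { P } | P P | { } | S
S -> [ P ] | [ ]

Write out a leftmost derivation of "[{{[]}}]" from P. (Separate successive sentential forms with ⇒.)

P⇒S⇒[P]⇒[{P}]⇒[{{P}}]⇒[{{S}}]⇒[{{[]}}]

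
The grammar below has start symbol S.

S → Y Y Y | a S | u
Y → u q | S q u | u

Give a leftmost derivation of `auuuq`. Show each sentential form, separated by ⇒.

S ⇒ aS   [S → a S]
aS ⇒ aYYY   [S → Y Y Y]
aYYY ⇒ auYY   [Y → u]
auYY ⇒ auuY   [Y → u]
auuY ⇒ auuuq   [Y → u q]

S⇒aS⇒aYYY⇒auYY⇒auuY⇒auuuq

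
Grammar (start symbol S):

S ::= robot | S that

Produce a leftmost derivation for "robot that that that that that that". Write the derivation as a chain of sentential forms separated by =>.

S => S that => S that that => S that that that => S that that that that => S that that that that that => S that that that that that that => robot that that that that that that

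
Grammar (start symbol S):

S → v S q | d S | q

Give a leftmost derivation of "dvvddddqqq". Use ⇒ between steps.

S ⇒ dS   [S → d S]
dS ⇒ dvSq   [S → v S q]
dvSq ⇒ dvvSqq   [S → v S q]
dvvSqq ⇒ dvvdSqq   [S → d S]
dvvdSqq ⇒ dvvddSqq   [S → d S]
dvvddSqq ⇒ dvvdddSqq   [S → d S]
dvvdddSqq ⇒ dvvddddSqq   [S → d S]
dvvddddSqq ⇒ dvvddddqqq   [S → q]

S ⇒ dS ⇒ dvSq ⇒ dvvSqq ⇒ dvvdSqq ⇒ dvvddSqq ⇒ dvvdddSqq ⇒ dvvddddSqq ⇒ dvvddddqqq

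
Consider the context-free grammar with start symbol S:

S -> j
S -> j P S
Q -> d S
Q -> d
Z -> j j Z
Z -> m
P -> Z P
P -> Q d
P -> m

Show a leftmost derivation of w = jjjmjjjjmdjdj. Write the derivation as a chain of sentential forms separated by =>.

S => jPS   [S -> j P S]
jPS => jZPS   [P -> Z P]
jZPS => jjjZPS   [Z -> j j Z]
jjjZPS => jjjmPS   [Z -> m]
jjjmPS => jjjmZPS   [P -> Z P]
jjjmZPS => jjjmjjZPS   [Z -> j j Z]
jjjmjjZPS => jjjmjjjjZPS   [Z -> j j Z]
jjjmjjjjZPS => jjjmjjjjmPS   [Z -> m]
jjjmjjjjmPS => jjjmjjjjmQdS   [P -> Q d]
jjjmjjjjmQdS => jjjmjjjjmdSdS   [Q -> d S]
jjjmjjjjmdSdS => jjjmjjjjmdjdS   [S -> j]
jjjmjjjjmdjdS => jjjmjjjjmdjdj   [S -> j]

S => jPS => jZPS => jjjZPS => jjjmPS => jjjmZPS => jjjmjjZPS => jjjmjjjjZPS => jjjmjjjjmPS => jjjmjjjjmQdS => jjjmjjjjmdSdS => jjjmjjjjmdjdS => jjjmjjjjmdjdj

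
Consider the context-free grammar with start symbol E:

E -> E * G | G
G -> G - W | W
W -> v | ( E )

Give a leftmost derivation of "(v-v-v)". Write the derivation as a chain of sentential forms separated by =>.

E => G   [E -> G]
G => W   [G -> W]
W => (E)   [W -> ( E )]
(E) => (G)   [E -> G]
(G) => (G-W)   [G -> G - W]
(G-W) => (G-W-W)   [G -> G - W]
(G-W-W) => (W-W-W)   [G -> W]
(W-W-W) => (v-W-W)   [W -> v]
(v-W-W) => (v-v-W)   [W -> v]
(v-v-W) => (v-v-v)   [W -> v]

E => G => W => (E) => (G) => (G-W) => (G-W-W) => (W-W-W) => (v-W-W) => (v-v-W) => (v-v-v)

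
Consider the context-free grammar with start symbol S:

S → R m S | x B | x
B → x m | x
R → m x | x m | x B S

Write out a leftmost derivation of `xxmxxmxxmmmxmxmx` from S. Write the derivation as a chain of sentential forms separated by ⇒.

S ⇒ RmS ⇒ xBSmS ⇒ xxmSmS ⇒ xxmRmSmS ⇒ xxmxBSmSmS ⇒ xxmxxmSmSmS ⇒ xxmxxmxBmSmS ⇒ xxmxxmxxmmSmS ⇒ xxmxxmxxmmRmSmS ⇒ xxmxxmxxmmmxmSmS ⇒ xxmxxmxxmmmxmxmS ⇒ xxmxxmxxmmmxmxmx

S ⇒ RmS   [S → R m S]
RmS ⇒ xBSmS   [R → x B S]
xBSmS ⇒ xxmSmS   [B → x m]
xxmSmS ⇒ xxmRmSmS   [S → R m S]
xxmRmSmS ⇒ xxmxBSmSmS   [R → x B S]
xxmxBSmSmS ⇒ xxmxxmSmSmS   [B → x m]
xxmxxmSmSmS ⇒ xxmxxmxBmSmS   [S → x B]
xxmxxmxBmSmS ⇒ xxmxxmxxmmSmS   [B → x m]
xxmxxmxxmmSmS ⇒ xxmxxmxxmmRmSmS   [S → R m S]
xxmxxmxxmmRmSmS ⇒ xxmxxmxxmmmxmSmS   [R → m x]
xxmxxmxxmmmxmSmS ⇒ xxmxxmxxmmmxmxmS   [S → x]
xxmxxmxxmmmxmxmS ⇒ xxmxxmxxmmmxmxmx   [S → x]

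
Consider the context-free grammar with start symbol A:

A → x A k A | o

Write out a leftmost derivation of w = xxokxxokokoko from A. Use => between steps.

A => xAkA   [A → x A k A]
xAkA => xxAkAkA   [A → x A k A]
xxAkAkA => xxokAkA   [A → o]
xxokAkA => xxokxAkAkA   [A → x A k A]
xxokxAkAkA => xxokxxAkAkAkA   [A → x A k A]
xxokxxAkAkAkA => xxokxxokAkAkA   [A → o]
xxokxxokAkAkA => xxokxxokokAkA   [A → o]
xxokxxokokAkA => xxokxxokokokA   [A → o]
xxokxxokokokA => xxokxxokokoko   [A → o]

A => xAkA => xxAkAkA => xxokAkA => xxokxAkAkA => xxokxxAkAkAkA => xxokxxokAkAkA => xxokxxokokAkA => xxokxxokokokA => xxokxxokokoko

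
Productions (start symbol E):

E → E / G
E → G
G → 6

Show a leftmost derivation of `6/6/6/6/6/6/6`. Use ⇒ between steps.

E ⇒ E/G ⇒ E/G/G ⇒ E/G/G/G ⇒ E/G/G/G/G ⇒ E/G/G/G/G/G ⇒ E/G/G/G/G/G/G ⇒ G/G/G/G/G/G/G ⇒ 6/G/G/G/G/G/G ⇒ 6/6/G/G/G/G/G ⇒ 6/6/6/G/G/G/G ⇒ 6/6/6/6/G/G/G ⇒ 6/6/6/6/6/G/G ⇒ 6/6/6/6/6/6/G ⇒ 6/6/6/6/6/6/6

E ⇒ E/G   [E → E / G]
E/G ⇒ E/G/G   [E → E / G]
E/G/G ⇒ E/G/G/G   [E → E / G]
E/G/G/G ⇒ E/G/G/G/G   [E → E / G]
E/G/G/G/G ⇒ E/G/G/G/G/G   [E → E / G]
E/G/G/G/G/G ⇒ E/G/G/G/G/G/G   [E → E / G]
E/G/G/G/G/G/G ⇒ G/G/G/G/G/G/G   [E → G]
G/G/G/G/G/G/G ⇒ 6/G/G/G/G/G/G   [G → 6]
6/G/G/G/G/G/G ⇒ 6/6/G/G/G/G/G   [G → 6]
6/6/G/G/G/G/G ⇒ 6/6/6/G/G/G/G   [G → 6]
6/6/6/G/G/G/G ⇒ 6/6/6/6/G/G/G   [G → 6]
6/6/6/6/G/G/G ⇒ 6/6/6/6/6/G/G   [G → 6]
6/6/6/6/6/G/G ⇒ 6/6/6/6/6/6/G   [G → 6]
6/6/6/6/6/6/G ⇒ 6/6/6/6/6/6/6   [G → 6]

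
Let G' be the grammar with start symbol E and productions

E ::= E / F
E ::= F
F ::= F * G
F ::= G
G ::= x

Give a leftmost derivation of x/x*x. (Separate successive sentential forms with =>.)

E => E/F => F/F => G/F => x/F => x/F*G => x/G*G => x/x*G => x/x*x

E => E/F   [E ::= E / F]
E/F => F/F   [E ::= F]
F/F => G/F   [F ::= G]
G/F => x/F   [G ::= x]
x/F => x/F*G   [F ::= F * G]
x/F*G => x/G*G   [F ::= G]
x/G*G => x/x*G   [G ::= x]
x/x*G => x/x*x   [G ::= x]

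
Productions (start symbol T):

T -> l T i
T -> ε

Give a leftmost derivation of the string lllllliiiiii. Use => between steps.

T => lTi => llTii => lllTiii => llllTiiii => lllllTiiiii => llllllTiiiiii => lllllliiiiii

T => lTi   [T -> l T i]
lTi => llTii   [T -> l T i]
llTii => lllTiii   [T -> l T i]
lllTiii => llllTiiii   [T -> l T i]
llllTiiii => lllllTiiiii   [T -> l T i]
lllllTiiiii => llllllTiiiiii   [T -> l T i]
llllllTiiiiii => lllllliiiiii   [T -> ε]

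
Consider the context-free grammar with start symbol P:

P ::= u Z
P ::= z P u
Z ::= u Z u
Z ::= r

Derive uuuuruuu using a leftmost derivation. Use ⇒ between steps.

P ⇒ uZ ⇒ uuZu ⇒ uuuZuu ⇒ uuuuZuuu ⇒ uuuuruuu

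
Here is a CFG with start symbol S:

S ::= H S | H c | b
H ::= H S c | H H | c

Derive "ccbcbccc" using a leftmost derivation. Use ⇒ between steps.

S ⇒ Hc ⇒ HHc ⇒ HScHc ⇒ HScScHc ⇒ HHScScHc ⇒ cHScScHc ⇒ ccScScHc ⇒ ccbcScHc ⇒ ccbcbcHc ⇒ ccbcbccc

S ⇒ Hc   [S ::= H c]
Hc ⇒ HHc   [H ::= H H]
HHc ⇒ HScHc   [H ::= H S c]
HScHc ⇒ HScScHc   [H ::= H S c]
HScScHc ⇒ HHScScHc   [H ::= H H]
HHScScHc ⇒ cHScScHc   [H ::= c]
cHScScHc ⇒ ccScScHc   [H ::= c]
ccScScHc ⇒ ccbcScHc   [S ::= b]
ccbcScHc ⇒ ccbcbcHc   [S ::= b]
ccbcbcHc ⇒ ccbcbccc   [H ::= c]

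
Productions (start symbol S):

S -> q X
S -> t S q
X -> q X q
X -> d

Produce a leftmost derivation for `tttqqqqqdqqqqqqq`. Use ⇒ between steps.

S⇒tSq⇒ttSqq⇒tttSqqq⇒tttqXqqq⇒tttqqXqqqq⇒tttqqqXqqqqq⇒tttqqqqXqqqqqq⇒tttqqqqqXqqqqqqq⇒tttqqqqqdqqqqqqq

S ⇒ tSq   [S -> t S q]
tSq ⇒ ttSqq   [S -> t S q]
ttSqq ⇒ tttSqqq   [S -> t S q]
tttSqqq ⇒ tttqXqqq   [S -> q X]
tttqXqqq ⇒ tttqqXqqqq   [X -> q X q]
tttqqXqqqq ⇒ tttqqqXqqqqq   [X -> q X q]
tttqqqXqqqqq ⇒ tttqqqqXqqqqqq   [X -> q X q]
tttqqqqXqqqqqq ⇒ tttqqqqqXqqqqqqq   [X -> q X q]
tttqqqqqXqqqqqqq ⇒ tttqqqqqdqqqqqqq   [X -> d]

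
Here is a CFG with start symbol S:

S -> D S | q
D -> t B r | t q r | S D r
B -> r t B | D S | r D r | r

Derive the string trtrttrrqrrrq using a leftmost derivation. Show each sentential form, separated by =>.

S => DS   [S -> D S]
DS => tBrS   [D -> t B r]
tBrS => trtBrS   [B -> r t B]
trtBrS => trtrDrrS   [B -> r D r]
trtrDrrS => trtrtBrrrS   [D -> t B r]
trtrtBrrrS => trtrtDSrrrS   [B -> D S]
trtrtDSrrrS => trtrttBrSrrrS   [D -> t B r]
trtrttBrSrrrS => trtrttrrSrrrS   [B -> r]
trtrttrrSrrrS => trtrttrrqrrrS   [S -> q]
trtrttrrqrrrS => trtrttrrqrrrq   [S -> q]

S => DS => tBrS => trtBrS => trtrDrrS => trtrtBrrrS => trtrtDSrrrS => trtrttBrSrrrS => trtrttrrSrrrS => trtrttrrqrrrS => trtrttrrqrrrq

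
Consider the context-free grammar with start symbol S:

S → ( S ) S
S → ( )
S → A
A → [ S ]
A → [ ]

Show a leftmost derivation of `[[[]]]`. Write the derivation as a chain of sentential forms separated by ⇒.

S ⇒ A ⇒ [S] ⇒ [A] ⇒ [[S]] ⇒ [[A]] ⇒ [[[]]]

S ⇒ A   [S → A]
A ⇒ [S]   [A → [ S ]]
[S] ⇒ [A]   [S → A]
[A] ⇒ [[S]]   [A → [ S ]]
[[S]] ⇒ [[A]]   [S → A]
[[A]] ⇒ [[[]]]   [A → [ ]]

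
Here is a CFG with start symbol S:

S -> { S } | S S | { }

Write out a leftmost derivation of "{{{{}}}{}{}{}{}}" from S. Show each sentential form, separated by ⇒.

S ⇒ {S}   [S -> { S }]
{S} ⇒ {SS}   [S -> S S]
{SS} ⇒ {{S}S}   [S -> { S }]
{{S}S} ⇒ {{{S}}S}   [S -> { S }]
{{{S}}S} ⇒ {{{{}}}S}   [S -> { }]
{{{{}}}S} ⇒ {{{{}}}SS}   [S -> S S]
{{{{}}}SS} ⇒ {{{{}}}SSS}   [S -> S S]
{{{{}}}SSS} ⇒ {{{{}}}SSSS}   [S -> S S]
{{{{}}}SSSS} ⇒ {{{{}}}{}SSS}   [S -> { }]
{{{{}}}{}SSS} ⇒ {{{{}}}{}{}SS}   [S -> { }]
{{{{}}}{}{}SS} ⇒ {{{{}}}{}{}{}S}   [S -> { }]
{{{{}}}{}{}{}S} ⇒ {{{{}}}{}{}{}{}}   [S -> { }]

S ⇒ {S} ⇒ {SS} ⇒ {{S}S} ⇒ {{{S}}S} ⇒ {{{{}}}S} ⇒ {{{{}}}SS} ⇒ {{{{}}}SSS} ⇒ {{{{}}}SSSS} ⇒ {{{{}}}{}SSS} ⇒ {{{{}}}{}{}SS} ⇒ {{{{}}}{}{}{}S} ⇒ {{{{}}}{}{}{}{}}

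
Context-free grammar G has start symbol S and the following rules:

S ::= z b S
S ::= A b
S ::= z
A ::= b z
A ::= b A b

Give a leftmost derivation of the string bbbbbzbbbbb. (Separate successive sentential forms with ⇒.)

S⇒Ab⇒bAbb⇒bbAbbb⇒bbbAbbbb⇒bbbbAbbbbb⇒bbbbbzbbbbb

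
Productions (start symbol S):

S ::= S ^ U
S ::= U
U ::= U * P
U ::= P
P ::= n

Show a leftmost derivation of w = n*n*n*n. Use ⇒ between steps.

S ⇒ U ⇒ U*P ⇒ U*P*P ⇒ U*P*P*P ⇒ P*P*P*P ⇒ n*P*P*P ⇒ n*n*P*P ⇒ n*n*n*P ⇒ n*n*n*n

S ⇒ U   [S ::= U]
U ⇒ U*P   [U ::= U * P]
U*P ⇒ U*P*P   [U ::= U * P]
U*P*P ⇒ U*P*P*P   [U ::= U * P]
U*P*P*P ⇒ P*P*P*P   [U ::= P]
P*P*P*P ⇒ n*P*P*P   [P ::= n]
n*P*P*P ⇒ n*n*P*P   [P ::= n]
n*n*P*P ⇒ n*n*n*P   [P ::= n]
n*n*n*P ⇒ n*n*n*n   [P ::= n]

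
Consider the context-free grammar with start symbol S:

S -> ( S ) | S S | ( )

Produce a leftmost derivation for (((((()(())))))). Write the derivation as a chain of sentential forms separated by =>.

S => (S)   [S -> ( S )]
(S) => ((S))   [S -> ( S )]
((S)) => (((S)))   [S -> ( S )]
(((S))) => ((((S))))   [S -> ( S )]
((((S)))) => (((((S)))))   [S -> ( S )]
(((((S))))) => (((((SS)))))   [S -> S S]
(((((SS))))) => (((((()S)))))   [S -> ( )]
(((((()S))))) => (((((()(S))))))   [S -> ( S )]
(((((()(S)))))) => (((((()(()))))))   [S -> ( )]

S=>(S)=>((S))=>(((S)))=>((((S))))=>(((((S)))))=>(((((SS)))))=>(((((()S)))))=>(((((()(S))))))=>(((((()(()))))))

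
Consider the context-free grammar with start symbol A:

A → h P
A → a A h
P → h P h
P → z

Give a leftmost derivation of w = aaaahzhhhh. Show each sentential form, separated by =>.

A=>aAh=>aaAhh=>aaaAhhh=>aaaaAhhhh=>aaaahPhhhh=>aaaahzhhhh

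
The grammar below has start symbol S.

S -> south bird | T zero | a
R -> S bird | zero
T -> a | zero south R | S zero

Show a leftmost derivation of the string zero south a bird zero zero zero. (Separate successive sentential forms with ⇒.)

S ⇒ T zero ⇒ S zero zero ⇒ T zero zero zero ⇒ zero south R zero zero zero ⇒ zero south S bird zero zero zero ⇒ zero south a bird zero zero zero

S ⇒ T zero   [S -> T zero]
T zero ⇒ S zero zero   [T -> S zero]
S zero zero ⇒ T zero zero zero   [S -> T zero]
T zero zero zero ⇒ zero south R zero zero zero   [T -> zero south R]
zero south R zero zero zero ⇒ zero south S bird zero zero zero   [R -> S bird]
zero south S bird zero zero zero ⇒ zero south a bird zero zero zero   [S -> a]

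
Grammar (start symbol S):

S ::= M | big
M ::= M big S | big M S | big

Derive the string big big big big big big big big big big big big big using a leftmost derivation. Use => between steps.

S => M => big M S => big M big S S => big big M S big S S => big big big M S S big S S => big big big big M S S S big S S => big big big big M big S S S S big S S => big big big big big big S S S S big S S => big big big big big big big S S S big S S => big big big big big big big big S S big S S => big big big big big big big big big S big S S => big big big big big big big big big big big S S => big big big big big big big big big big big big S => big big big big big big big big big big big big big

S => M   [S ::= M]
M => big M S   [M ::= big M S]
big M S => big M big S S   [M ::= M big S]
big M big S S => big big M S big S S   [M ::= big M S]
big big M S big S S => big big big M S S big S S   [M ::= big M S]
big big big M S S big S S => big big big big M S S S big S S   [M ::= big M S]
big big big big M S S S big S S => big big big big M big S S S S big S S   [M ::= M big S]
big big big big M big S S S S big S S => big big big big big big S S S S big S S   [M ::= big]
big big big big big big S S S S big S S => big big big big big big big S S S big S S   [S ::= big]
big big big big big big big S S S big S S => big big big big big big big big S S big S S   [S ::= big]
big big big big big big big big S S big S S => big big big big big big big big big S big S S   [S ::= big]
big big big big big big big big big S big S S => big big big big big big big big big big big S S   [S ::= big]
big big big big big big big big big big big S S => big big big big big big big big big big big big S   [S ::= big]
big big big big big big big big big big big big S => big big big big big big big big big big big big big   [S ::= big]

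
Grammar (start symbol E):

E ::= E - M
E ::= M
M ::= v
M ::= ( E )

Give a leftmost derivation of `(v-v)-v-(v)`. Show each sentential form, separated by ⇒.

E ⇒ E-M   [E ::= E - M]
E-M ⇒ E-M-M   [E ::= E - M]
E-M-M ⇒ M-M-M   [E ::= M]
M-M-M ⇒ (E)-M-M   [M ::= ( E )]
(E)-M-M ⇒ (E-M)-M-M   [E ::= E - M]
(E-M)-M-M ⇒ (M-M)-M-M   [E ::= M]
(M-M)-M-M ⇒ (v-M)-M-M   [M ::= v]
(v-M)-M-M ⇒ (v-v)-M-M   [M ::= v]
(v-v)-M-M ⇒ (v-v)-v-M   [M ::= v]
(v-v)-v-M ⇒ (v-v)-v-(E)   [M ::= ( E )]
(v-v)-v-(E) ⇒ (v-v)-v-(M)   [E ::= M]
(v-v)-v-(M) ⇒ (v-v)-v-(v)   [M ::= v]

E ⇒ E-M ⇒ E-M-M ⇒ M-M-M ⇒ (E)-M-M ⇒ (E-M)-M-M ⇒ (M-M)-M-M ⇒ (v-M)-M-M ⇒ (v-v)-M-M ⇒ (v-v)-v-M ⇒ (v-v)-v-(E) ⇒ (v-v)-v-(M) ⇒ (v-v)-v-(v)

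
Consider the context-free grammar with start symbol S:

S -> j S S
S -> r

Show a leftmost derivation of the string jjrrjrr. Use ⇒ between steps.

S⇒jSS⇒jjSSS⇒jjrSS⇒jjrrS⇒jjrrjSS⇒jjrrjrS⇒jjrrjrr

S ⇒ jSS   [S -> j S S]
jSS ⇒ jjSSS   [S -> j S S]
jjSSS ⇒ jjrSS   [S -> r]
jjrSS ⇒ jjrrS   [S -> r]
jjrrS ⇒ jjrrjSS   [S -> j S S]
jjrrjSS ⇒ jjrrjrS   [S -> r]
jjrrjrS ⇒ jjrrjrr   [S -> r]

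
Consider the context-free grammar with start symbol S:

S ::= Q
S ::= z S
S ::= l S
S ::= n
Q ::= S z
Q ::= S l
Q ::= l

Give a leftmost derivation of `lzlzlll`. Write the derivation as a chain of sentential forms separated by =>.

S => lS => lzS => lzlS => lzlzS => lzlzlS => lzlzllS => lzlzllQ => lzlzlll

S => lS   [S ::= l S]
lS => lzS   [S ::= z S]
lzS => lzlS   [S ::= l S]
lzlS => lzlzS   [S ::= z S]
lzlzS => lzlzlS   [S ::= l S]
lzlzlS => lzlzllS   [S ::= l S]
lzlzllS => lzlzllQ   [S ::= Q]
lzlzllQ => lzlzlll   [Q ::= l]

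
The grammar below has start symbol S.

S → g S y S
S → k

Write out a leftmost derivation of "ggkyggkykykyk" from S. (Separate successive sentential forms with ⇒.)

S ⇒ gSyS   [S → g S y S]
gSyS ⇒ ggSySyS   [S → g S y S]
ggSySyS ⇒ ggkySyS   [S → k]
ggkySyS ⇒ ggkygSySyS   [S → g S y S]
ggkygSySyS ⇒ ggkyggSySySyS   [S → g S y S]
ggkyggSySySyS ⇒ ggkyggkySySyS   [S → k]
ggkyggkySySyS ⇒ ggkyggkykySyS   [S → k]
ggkyggkykySyS ⇒ ggkyggkykykyS   [S → k]
ggkyggkykykyS ⇒ ggkyggkykykyk   [S → k]

S ⇒ gSyS ⇒ ggSySyS ⇒ ggkySyS ⇒ ggkygSySyS ⇒ ggkyggSySySyS ⇒ ggkyggkySySyS ⇒ ggkyggkykySyS ⇒ ggkyggkykykyS ⇒ ggkyggkykykyk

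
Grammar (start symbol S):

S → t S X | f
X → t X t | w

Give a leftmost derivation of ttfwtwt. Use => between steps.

S=>tSX=>ttSXX=>ttfXX=>ttfwX=>ttfwtXt=>ttfwtwt

S => tSX   [S → t S X]
tSX => ttSXX   [S → t S X]
ttSXX => ttfXX   [S → f]
ttfXX => ttfwX   [X → w]
ttfwX => ttfwtXt   [X → t X t]
ttfwtXt => ttfwtwt   [X → w]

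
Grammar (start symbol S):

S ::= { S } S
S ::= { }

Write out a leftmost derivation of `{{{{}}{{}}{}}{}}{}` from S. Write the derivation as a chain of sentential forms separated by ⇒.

S ⇒ {S}S   [S ::= { S } S]
{S}S ⇒ {{S}S}S   [S ::= { S } S]
{{S}S}S ⇒ {{{S}S}S}S   [S ::= { S } S]
{{{S}S}S}S ⇒ {{{{}}S}S}S   [S ::= { }]
{{{{}}S}S}S ⇒ {{{{}}{S}S}S}S   [S ::= { S } S]
{{{{}}{S}S}S}S ⇒ {{{{}}{{}}S}S}S   [S ::= { }]
{{{{}}{{}}S}S}S ⇒ {{{{}}{{}}{}}S}S   [S ::= { }]
{{{{}}{{}}{}}S}S ⇒ {{{{}}{{}}{}}{}}S   [S ::= { }]
{{{{}}{{}}{}}{}}S ⇒ {{{{}}{{}}{}}{}}{}   [S ::= { }]

S⇒{S}S⇒{{S}S}S⇒{{{S}S}S}S⇒{{{{}}S}S}S⇒{{{{}}{S}S}S}S⇒{{{{}}{{}}S}S}S⇒{{{{}}{{}}{}}S}S⇒{{{{}}{{}}{}}{}}S⇒{{{{}}{{}}{}}{}}{}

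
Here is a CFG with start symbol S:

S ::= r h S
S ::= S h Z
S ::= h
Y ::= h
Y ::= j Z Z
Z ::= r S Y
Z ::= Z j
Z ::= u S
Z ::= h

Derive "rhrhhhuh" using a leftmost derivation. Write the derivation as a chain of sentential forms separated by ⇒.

S ⇒ rhS   [S ::= r h S]
rhS ⇒ rhShZ   [S ::= S h Z]
rhShZ ⇒ rhrhShZ   [S ::= r h S]
rhrhShZ ⇒ rhrhhhZ   [S ::= h]
rhrhhhZ ⇒ rhrhhhuS   [Z ::= u S]
rhrhhhuS ⇒ rhrhhhuh   [S ::= h]

S ⇒ rhS ⇒ rhShZ ⇒ rhrhShZ ⇒ rhrhhhZ ⇒ rhrhhhuS ⇒ rhrhhhuh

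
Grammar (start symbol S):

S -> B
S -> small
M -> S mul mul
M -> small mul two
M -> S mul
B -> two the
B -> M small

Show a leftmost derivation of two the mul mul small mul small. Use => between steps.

S => B => M small => S mul small => B mul small => M small mul small => S mul mul small mul small => B mul mul small mul small => two the mul mul small mul small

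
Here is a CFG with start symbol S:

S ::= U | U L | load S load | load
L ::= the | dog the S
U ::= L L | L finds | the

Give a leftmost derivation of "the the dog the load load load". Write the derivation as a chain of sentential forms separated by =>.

S => U L => L L L => the L L => the the L => the the dog the S => the the dog the load S load => the the dog the load load load

S => U L   [S ::= U L]
U L => L L L   [U ::= L L]
L L L => the L L   [L ::= the]
the L L => the the L   [L ::= the]
the the L => the the dog the S   [L ::= dog the S]
the the dog the S => the the dog the load S load   [S ::= load S load]
the the dog the load S load => the the dog the load load load   [S ::= load]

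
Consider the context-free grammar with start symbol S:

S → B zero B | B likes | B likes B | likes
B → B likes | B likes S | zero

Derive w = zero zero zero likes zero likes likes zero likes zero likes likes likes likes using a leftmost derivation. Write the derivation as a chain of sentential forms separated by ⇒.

S ⇒ B zero B   [S → B zero B]
B zero B ⇒ zero zero B   [B → zero]
zero zero B ⇒ zero zero B likes S   [B → B likes S]
zero zero B likes S ⇒ zero zero B likes S likes S   [B → B likes S]
zero zero B likes S likes S ⇒ zero zero B likes S likes S likes S   [B → B likes S]
zero zero B likes S likes S likes S ⇒ zero zero zero likes S likes S likes S   [B → zero]
zero zero zero likes S likes S likes S ⇒ zero zero zero likes B likes likes S likes S   [S → B likes]
zero zero zero likes B likes likes S likes S ⇒ zero zero zero likes zero likes likes S likes S   [B → zero]
zero zero zero likes zero likes likes S likes S ⇒ zero zero zero likes zero likes likes B likes B likes S   [S → B likes B]
zero zero zero likes zero likes likes B likes B likes S ⇒ zero zero zero likes zero likes likes zero likes B likes S   [B → zero]
zero zero zero likes zero likes likes zero likes B likes S ⇒ zero zero zero likes zero likes likes zero likes B likes S likes S   [B → B likes S]
zero zero zero likes zero likes likes zero likes B likes S likes S ⇒ zero zero zero likes zero likes likes zero likes zero likes S likes S   [B → zero]
zero zero zero likes zero likes likes zero likes zero likes S likes S ⇒ zero zero zero likes zero likes likes zero likes zero likes likes likes S   [S → likes]
zero zero zero likes zero likes likes zero likes zero likes likes likes S ⇒ zero zero zero likes zero likes likes zero likes zero likes likes likes likes   [S → likes]

S ⇒ B zero B ⇒ zero zero B ⇒ zero zero B likes S ⇒ zero zero B likes S likes S ⇒ zero zero B likes S likes S likes S ⇒ zero zero zero likes S likes S likes S ⇒ zero zero zero likes B likes likes S likes S ⇒ zero zero zero likes zero likes likes S likes S ⇒ zero zero zero likes zero likes likes B likes B likes S ⇒ zero zero zero likes zero likes likes zero likes B likes S ⇒ zero zero zero likes zero likes likes zero likes B likes S likes S ⇒ zero zero zero likes zero likes likes zero likes zero likes S likes S ⇒ zero zero zero likes zero likes likes zero likes zero likes likes likes S ⇒ zero zero zero likes zero likes likes zero likes zero likes likes likes likes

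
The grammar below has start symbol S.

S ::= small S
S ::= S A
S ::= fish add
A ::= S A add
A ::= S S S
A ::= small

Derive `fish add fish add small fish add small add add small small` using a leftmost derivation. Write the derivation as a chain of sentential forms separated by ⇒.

S ⇒ S A ⇒ S A A ⇒ S A A A ⇒ fish add A A A ⇒ fish add S A add A A ⇒ fish add fish add A add A A ⇒ fish add fish add S A add add A A ⇒ fish add fish add small S A add add A A ⇒ fish add fish add small fish add A add add A A ⇒ fish add fish add small fish add small add add A A ⇒ fish add fish add small fish add small add add small A ⇒ fish add fish add small fish add small add add small small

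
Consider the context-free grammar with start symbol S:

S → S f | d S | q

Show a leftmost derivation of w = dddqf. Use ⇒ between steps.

S ⇒ Sf   [S → S f]
Sf ⇒ dSf   [S → d S]
dSf ⇒ ddSf   [S → d S]
ddSf ⇒ dddSf   [S → d S]
dddSf ⇒ dddqf   [S → q]

S ⇒ Sf ⇒ dSf ⇒ ddSf ⇒ dddSf ⇒ dddqf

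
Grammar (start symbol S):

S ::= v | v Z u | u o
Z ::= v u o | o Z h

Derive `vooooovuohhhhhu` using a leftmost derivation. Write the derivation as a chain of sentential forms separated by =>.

S => vZu => voZhu => vooZhhu => voooZhhhu => vooooZhhhhu => voooooZhhhhhu => vooooovuohhhhhu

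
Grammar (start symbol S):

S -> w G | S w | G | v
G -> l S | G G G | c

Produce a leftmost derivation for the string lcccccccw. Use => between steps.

S => Sw   [S -> S w]
Sw => Gw   [S -> G]
Gw => GGGw   [G -> G G G]
GGGw => lSGGw   [G -> l S]
lSGGw => lGGGw   [S -> G]
lGGGw => lGGGGGw   [G -> G G G]
lGGGGGw => lcGGGGw   [G -> c]
lcGGGGw => lcGGGGGGw   [G -> G G G]
lcGGGGGGw => lccGGGGGw   [G -> c]
lccGGGGGw => lcccGGGGw   [G -> c]
lcccGGGGw => lccccGGGw   [G -> c]
lccccGGGw => lcccccGGw   [G -> c]
lcccccGGw => lccccccGw   [G -> c]
lccccccGw => lcccccccw   [G -> c]

S => Sw => Gw => GGGw => lSGGw => lGGGw => lGGGGGw => lcGGGGw => lcGGGGGGw => lccGGGGGw => lcccGGGGw => lccccGGGw => lcccccGGw => lccccccGw => lcccccccw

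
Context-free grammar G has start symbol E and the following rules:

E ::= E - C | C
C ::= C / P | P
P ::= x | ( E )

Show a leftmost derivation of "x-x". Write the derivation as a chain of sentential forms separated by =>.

E=>E-C=>C-C=>P-C=>x-C=>x-P=>x-x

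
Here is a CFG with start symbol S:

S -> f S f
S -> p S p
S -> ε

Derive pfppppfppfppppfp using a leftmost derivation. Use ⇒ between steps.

S ⇒ pSp ⇒ pfSfp ⇒ pfpSpfp ⇒ pfppSppfp ⇒ pfpppSpppfp ⇒ pfppppSppppfp ⇒ pfppppfSfppppfp ⇒ pfppppfpSpfppppfp ⇒ pfppppfppfppppfp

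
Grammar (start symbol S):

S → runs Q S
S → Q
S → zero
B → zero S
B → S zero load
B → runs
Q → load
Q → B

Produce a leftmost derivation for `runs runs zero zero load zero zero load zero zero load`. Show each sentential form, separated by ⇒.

S ⇒ Q ⇒ B ⇒ S zero load ⇒ runs Q S zero load ⇒ runs B S zero load ⇒ runs S zero load S zero load ⇒ runs runs Q S zero load S zero load ⇒ runs runs B S zero load S zero load ⇒ runs runs S zero load S zero load S zero load ⇒ runs runs zero zero load S zero load S zero load ⇒ runs runs zero zero load zero zero load S zero load ⇒ runs runs zero zero load zero zero load zero zero load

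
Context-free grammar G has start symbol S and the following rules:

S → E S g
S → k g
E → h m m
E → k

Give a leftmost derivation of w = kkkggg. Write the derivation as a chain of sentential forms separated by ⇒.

S ⇒ ESg ⇒ kSg ⇒ kESgg ⇒ kkSgg ⇒ kkkggg

S ⇒ ESg   [S → E S g]
ESg ⇒ kSg   [E → k]
kSg ⇒ kESgg   [S → E S g]
kESgg ⇒ kkSgg   [E → k]
kkSgg ⇒ kkkggg   [S → k g]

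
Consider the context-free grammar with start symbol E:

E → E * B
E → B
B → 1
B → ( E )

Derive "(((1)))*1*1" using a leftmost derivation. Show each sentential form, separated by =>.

E => E*B => E*B*B => B*B*B => (E)*B*B => (B)*B*B => ((E))*B*B => ((B))*B*B => (((E)))*B*B => (((B)))*B*B => (((1)))*B*B => (((1)))*1*B => (((1)))*1*1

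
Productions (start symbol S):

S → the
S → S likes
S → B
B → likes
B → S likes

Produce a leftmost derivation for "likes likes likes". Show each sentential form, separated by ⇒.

S ⇒ S likes   [S → S likes]
S likes ⇒ B likes   [S → B]
B likes ⇒ S likes likes   [B → S likes]
S likes likes ⇒ B likes likes   [S → B]
B likes likes ⇒ likes likes likes   [B → likes]

S ⇒ S likes ⇒ B likes ⇒ S likes likes ⇒ B likes likes ⇒ likes likes likes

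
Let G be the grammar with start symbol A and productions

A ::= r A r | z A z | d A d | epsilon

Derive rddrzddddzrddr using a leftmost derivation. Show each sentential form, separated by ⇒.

A ⇒ rAr   [A ::= r A r]
rAr ⇒ rdAdr   [A ::= d A d]
rdAdr ⇒ rddAddr   [A ::= d A d]
rddAddr ⇒ rddrArddr   [A ::= r A r]
rddrArddr ⇒ rddrzAzrddr   [A ::= z A z]
rddrzAzrddr ⇒ rddrzdAdzrddr   [A ::= d A d]
rddrzdAdzrddr ⇒ rddrzddAddzrddr   [A ::= d A d]
rddrzddAddzrddr ⇒ rddrzddddzrddr   [A ::= epsilon]

A ⇒ rAr ⇒ rdAdr ⇒ rddAddr ⇒ rddrArddr ⇒ rddrzAzrddr ⇒ rddrzdAdzrddr ⇒ rddrzddAddzrddr ⇒ rddrzddddzrddr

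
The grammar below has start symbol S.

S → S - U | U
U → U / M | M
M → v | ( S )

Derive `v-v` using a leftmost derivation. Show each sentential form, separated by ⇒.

S ⇒ S-U ⇒ U-U ⇒ M-U ⇒ v-U ⇒ v-M ⇒ v-v

S ⇒ S-U   [S → S - U]
S-U ⇒ U-U   [S → U]
U-U ⇒ M-U   [U → M]
M-U ⇒ v-U   [M → v]
v-U ⇒ v-M   [U → M]
v-M ⇒ v-v   [M → v]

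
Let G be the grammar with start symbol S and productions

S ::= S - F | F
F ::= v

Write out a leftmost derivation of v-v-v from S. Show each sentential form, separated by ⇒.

S⇒S-F⇒S-F-F⇒F-F-F⇒v-F-F⇒v-v-F⇒v-v-v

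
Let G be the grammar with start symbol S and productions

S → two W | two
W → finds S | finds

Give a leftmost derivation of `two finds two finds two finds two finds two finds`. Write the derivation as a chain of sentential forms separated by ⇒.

S ⇒ two W ⇒ two finds S ⇒ two finds two W ⇒ two finds two finds S ⇒ two finds two finds two W ⇒ two finds two finds two finds S ⇒ two finds two finds two finds two W ⇒ two finds two finds two finds two finds S ⇒ two finds two finds two finds two finds two W ⇒ two finds two finds two finds two finds two finds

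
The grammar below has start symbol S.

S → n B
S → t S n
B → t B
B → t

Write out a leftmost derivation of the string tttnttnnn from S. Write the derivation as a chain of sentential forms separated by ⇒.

S ⇒ tSn ⇒ ttSnn ⇒ tttSnnn ⇒ tttnBnnn ⇒ tttntBnnn ⇒ tttnttnnn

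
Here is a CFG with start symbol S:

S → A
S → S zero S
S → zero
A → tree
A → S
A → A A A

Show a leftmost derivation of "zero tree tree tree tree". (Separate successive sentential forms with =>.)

S => A   [S → A]
A => A A A   [A → A A A]
A A A => A A A A A   [A → A A A]
A A A A A => S A A A A   [A → S]
S A A A A => zero A A A A   [S → zero]
zero A A A A => zero tree A A A   [A → tree]
zero tree A A A => zero tree tree A A   [A → tree]
zero tree tree A A => zero tree tree tree A   [A → tree]
zero tree tree tree A => zero tree tree tree tree   [A → tree]

S => A => A A A => A A A A A => S A A A A => zero A A A A => zero tree A A A => zero tree tree A A => zero tree tree tree A => zero tree tree tree tree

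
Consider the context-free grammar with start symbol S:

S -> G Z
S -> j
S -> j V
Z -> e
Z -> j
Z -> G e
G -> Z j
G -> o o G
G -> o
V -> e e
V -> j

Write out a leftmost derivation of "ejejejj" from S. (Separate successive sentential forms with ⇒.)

S ⇒ GZ   [S -> G Z]
GZ ⇒ ZjZ   [G -> Z j]
ZjZ ⇒ GejZ   [Z -> G e]
GejZ ⇒ ZjejZ   [G -> Z j]
ZjejZ ⇒ GejejZ   [Z -> G e]
GejejZ ⇒ ZjejejZ   [G -> Z j]
ZjejejZ ⇒ ejejejZ   [Z -> e]
ejejejZ ⇒ ejejejj   [Z -> j]

S⇒GZ⇒ZjZ⇒GejZ⇒ZjejZ⇒GejejZ⇒ZjejejZ⇒ejejejZ⇒ejejejj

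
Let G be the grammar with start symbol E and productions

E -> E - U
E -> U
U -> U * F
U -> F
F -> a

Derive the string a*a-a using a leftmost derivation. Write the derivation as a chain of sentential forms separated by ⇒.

E ⇒ E-U ⇒ U-U ⇒ U*F-U ⇒ F*F-U ⇒ a*F-U ⇒ a*a-U ⇒ a*a-F ⇒ a*a-a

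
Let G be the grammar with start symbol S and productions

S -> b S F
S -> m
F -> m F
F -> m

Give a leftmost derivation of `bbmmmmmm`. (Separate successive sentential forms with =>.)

S => bSF   [S -> b S F]
bSF => bbSFF   [S -> b S F]
bbSFF => bbmFF   [S -> m]
bbmFF => bbmmFF   [F -> m F]
bbmmFF => bbmmmFF   [F -> m F]
bbmmmFF => bbmmmmF   [F -> m]
bbmmmmF => bbmmmmmF   [F -> m F]
bbmmmmmF => bbmmmmmm   [F -> m]

S=>bSF=>bbSFF=>bbmFF=>bbmmFF=>bbmmmFF=>bbmmmmF=>bbmmmmmF=>bbmmmmmm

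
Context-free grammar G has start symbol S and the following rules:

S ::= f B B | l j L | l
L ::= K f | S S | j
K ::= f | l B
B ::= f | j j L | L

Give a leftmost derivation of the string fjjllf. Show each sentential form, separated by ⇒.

S ⇒ fBB ⇒ fjjLB ⇒ fjjSSB ⇒ fjjlSB ⇒ fjjllB ⇒ fjjllf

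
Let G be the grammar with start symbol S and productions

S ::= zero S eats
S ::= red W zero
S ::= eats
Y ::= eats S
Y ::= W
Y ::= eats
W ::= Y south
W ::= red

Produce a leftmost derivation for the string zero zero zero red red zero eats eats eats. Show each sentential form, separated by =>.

S => zero S eats => zero zero S eats eats => zero zero zero S eats eats eats => zero zero zero red W zero eats eats eats => zero zero zero red red zero eats eats eats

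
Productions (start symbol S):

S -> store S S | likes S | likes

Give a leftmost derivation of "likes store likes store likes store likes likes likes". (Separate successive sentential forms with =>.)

S => likes S   [S -> likes S]
likes S => likes store S S   [S -> store S S]
likes store S S => likes store likes S S   [S -> likes S]
likes store likes S S => likes store likes store S S S   [S -> store S S]
likes store likes store S S S => likes store likes store likes S S   [S -> likes]
likes store likes store likes S S => likes store likes store likes store S S S   [S -> store S S]
likes store likes store likes store S S S => likes store likes store likes store likes S S   [S -> likes]
likes store likes store likes store likes S S => likes store likes store likes store likes likes S   [S -> likes]
likes store likes store likes store likes likes S => likes store likes store likes store likes likes likes   [S -> likes]

S => likes S => likes store S S => likes store likes S S => likes store likes store S S S => likes store likes store likes S S => likes store likes store likes store S S S => likes store likes store likes store likes S S => likes store likes store likes store likes likes S => likes store likes store likes store likes likes likes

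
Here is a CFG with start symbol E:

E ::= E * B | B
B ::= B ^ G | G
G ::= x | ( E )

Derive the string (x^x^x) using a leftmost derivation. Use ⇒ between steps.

E ⇒ B   [E ::= B]
B ⇒ G   [B ::= G]
G ⇒ (E)   [G ::= ( E )]
(E) ⇒ (B)   [E ::= B]
(B) ⇒ (B^G)   [B ::= B ^ G]
(B^G) ⇒ (B^G^G)   [B ::= B ^ G]
(B^G^G) ⇒ (G^G^G)   [B ::= G]
(G^G^G) ⇒ (x^G^G)   [G ::= x]
(x^G^G) ⇒ (x^x^G)   [G ::= x]
(x^x^G) ⇒ (x^x^x)   [G ::= x]

E⇒B⇒G⇒(E)⇒(B)⇒(B^G)⇒(B^G^G)⇒(G^G^G)⇒(x^G^G)⇒(x^x^G)⇒(x^x^x)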